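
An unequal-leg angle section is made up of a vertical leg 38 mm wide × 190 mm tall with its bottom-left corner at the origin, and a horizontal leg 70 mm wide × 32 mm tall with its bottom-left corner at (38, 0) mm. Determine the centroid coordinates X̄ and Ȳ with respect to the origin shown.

Part | A | x̄ᵢ | ȳᵢ | A·x̄ᵢ | A·ȳᵢ
vertical leg | 7220.00 | 19.00 | 95.00 | 137180.00 | 685900.00
horizontal leg | 2240.00 | 73.00 | 16.00 | 163520.00 | 35840.00
Σ | 9460.00 |  |  | 300700.00 | 721740.00
X̄ = 300700.00 / 9460.00 = 31.79 mm
Ȳ = 721740.00 / 9460.00 = 76.29 mm

X̄ = 31.79 mm, Ȳ = 76.29 mm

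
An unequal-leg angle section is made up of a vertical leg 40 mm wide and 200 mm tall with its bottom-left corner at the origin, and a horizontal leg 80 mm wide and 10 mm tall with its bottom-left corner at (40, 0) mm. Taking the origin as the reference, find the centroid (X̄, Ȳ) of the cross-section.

X̄ = 25.45 mm, Ȳ = 91.36 mm

vertical leg: A = 40 × 200 = 8000.00, centroid at (20.00, 100.00).
horizontal leg: A = 80 × 10 = 800.00, centroid at (80.00, 5.00).
ΣA = 8800.00 mm²
ΣAX̄ = (8000.00)(20.00) + (800.00)(80.00) = 224000.00 mm³
ΣAȲ = (8000.00)(100.00) + (800.00)(5.00) = 804000.00 mm³
X̄ = 224000.00 / 8800.00 = 25.45 mm
Ȳ = 804000.00 / 8800.00 = 91.36 mm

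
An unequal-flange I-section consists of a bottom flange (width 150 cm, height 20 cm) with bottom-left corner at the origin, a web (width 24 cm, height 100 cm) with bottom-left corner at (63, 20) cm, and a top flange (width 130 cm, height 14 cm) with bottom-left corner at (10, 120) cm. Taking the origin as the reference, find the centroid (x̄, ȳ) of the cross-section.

x̄ = 75.00 cm, ȳ = 59.44 cm

bottom flange: A = 150 × 20 = 3000.00, centroid at (75.00, 10.00).
web: A = 24 × 100 = 2400.00, centroid at (75.00, 70.00).
top flange: A = 130 × 14 = 1820.00, centroid at (75.00, 127.00).
ΣA = 7220.00 cm², ΣAx̄ = 541500.00 cm³, ΣAȳ = 429140.00 cm³.
x̄ = 541500.00/7220.00 = 75.00 cm; ȳ = 429140.00/7220.00 = 59.44 cm.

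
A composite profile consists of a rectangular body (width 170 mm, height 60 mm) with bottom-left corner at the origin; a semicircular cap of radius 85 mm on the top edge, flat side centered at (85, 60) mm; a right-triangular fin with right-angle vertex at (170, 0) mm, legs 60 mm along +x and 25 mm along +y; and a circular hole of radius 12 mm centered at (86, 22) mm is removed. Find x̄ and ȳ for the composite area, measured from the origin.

x̄ = 88.58 mm, ȳ = 63.75 mm

Part | A | x̄ᵢ | ȳᵢ | A·x̄ᵢ | A·ȳᵢ
rectangular body | 10200.00 | 85.00 | 30.00 | 867000.00 | 306000.00
semicircular top | 11349.00 | 85.00 | 96.08 | 964665.29 | 1090356.87
triangular fin | 750.00 | 190.00 | 8.33 | 142500.00 | 6250.00
hole | -452.39 | 86.00 | 22.00 | -38905.48 | -9952.57
Σ | 21846.61 |  |  | 1935259.81 | 1392654.31
x̄ = 1935259.81 / 21846.61 = 88.58 mm
ȳ = 1392654.31 / 21846.61 = 63.75 mm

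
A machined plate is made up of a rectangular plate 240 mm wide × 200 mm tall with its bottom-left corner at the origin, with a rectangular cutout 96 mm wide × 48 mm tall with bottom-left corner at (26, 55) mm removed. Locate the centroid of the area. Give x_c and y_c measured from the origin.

Part | A | x̄ᵢ | ȳᵢ | A·x̄ᵢ | A·ȳᵢ
plate | 48000.00 | 120.00 | 100.00 | 5760000.00 | 4800000.00
hole | -4608.00 | 74.00 | 79.00 | -340992.00 | -364032.00
Σ | 43392.00 |  |  | 5419008.00 | 4435968.00
x_c = 5419008.00 / 43392.00 = 124.88 mm
y_c = 4435968.00 / 43392.00 = 102.23 mm

x_c = 124.88 mm, y_c = 102.23 mm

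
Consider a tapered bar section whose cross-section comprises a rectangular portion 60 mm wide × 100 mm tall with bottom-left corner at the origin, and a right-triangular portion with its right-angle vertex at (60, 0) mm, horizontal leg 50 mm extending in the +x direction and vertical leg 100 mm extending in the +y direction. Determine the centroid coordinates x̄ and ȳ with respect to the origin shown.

rectangular portion: A = 60 × 100 = 6000.00, centroid at (30.00, 50.00).
triangular portion: A = ½·50·100 = 2500.00, centroid at (76.67, 33.33).
ΣA = 8500.00 mm², ΣAx̄ = 371666.67 mm³, ΣAȳ = 383333.33 mm³.
x̄ = 371666.67/8500.00 = 43.73 mm; ȳ = 383333.33/8500.00 = 45.10 mm.

x̄ = 43.73 mm, ȳ = 45.10 mm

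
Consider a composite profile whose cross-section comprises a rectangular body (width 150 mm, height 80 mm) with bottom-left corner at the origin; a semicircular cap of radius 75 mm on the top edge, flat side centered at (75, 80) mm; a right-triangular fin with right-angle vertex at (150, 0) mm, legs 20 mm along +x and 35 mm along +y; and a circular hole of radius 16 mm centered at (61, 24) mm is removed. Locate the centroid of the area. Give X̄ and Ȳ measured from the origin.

X̄ = 76.95 mm, Ȳ = 71.28 mm

rectangular body: A = 150 × 80 = 12000.00, centroid at (75.00, 40.00).
semicircular top: A = ½π·75² = 8835.73, centroid at (75.00, 111.83).
triangular fin: A = ½·20·35 = 350.00, centroid at (156.67, 11.67).
hole: A = −π·16² = -804.25, centroid at (61.00, 24.00).
ΣA = 20381.48 mm², ΣAX̄ = 1568453.92 mm³, ΣAȲ = 1452889.74 mm³.
X̄ = 1568453.92/20381.48 = 76.95 mm; Ȳ = 1452889.74/20381.48 = 71.28 mm.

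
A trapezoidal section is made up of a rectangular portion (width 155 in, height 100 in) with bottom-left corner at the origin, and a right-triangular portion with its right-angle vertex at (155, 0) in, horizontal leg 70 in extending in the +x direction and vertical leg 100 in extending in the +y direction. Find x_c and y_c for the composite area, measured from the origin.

rectangular portion: A = 155 × 100 = 15500.00, centroid at (77.50, 50.00).
triangular portion: A = ½·70·100 = 3500.00, centroid at (178.33, 33.33).
ΣA = 19000.00 in²
ΣAx_c = (15500.00)(77.50) + (3500.00)(178.33) = 1825416.67 in³
ΣAy_c = (15500.00)(50.00) + (3500.00)(33.33) = 891666.67 in³
x_c = 1825416.67 / 19000.00 = 96.07 in
y_c = 891666.67 / 19000.00 = 46.93 in

x_c = 96.07 in, y_c = 46.93 in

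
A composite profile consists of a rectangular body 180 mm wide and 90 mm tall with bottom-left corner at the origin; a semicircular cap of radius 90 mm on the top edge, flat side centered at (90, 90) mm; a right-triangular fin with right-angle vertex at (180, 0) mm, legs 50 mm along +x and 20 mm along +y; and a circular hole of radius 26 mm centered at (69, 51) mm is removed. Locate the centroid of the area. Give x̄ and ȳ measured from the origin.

x̄ = 93.59 mm, ȳ = 82.61 mm

rectangular body: A = 180 × 90 = 16200.00, centroid at (90.00, 45.00).
semicircular top: A = ½π·90² = 12723.45, centroid at (90.00, 128.20).
triangular fin: A = ½·50·20 = 500.00, centroid at (196.67, 6.67).
hole: A = −π·26² = -2123.72, centroid at (69.00, 51.00).
ΣA = 27299.73 mm², ΣAx̄ = 2554907.41 mm³, ΣAȳ = 2255134.31 mm³.
x̄ = 2554907.41/27299.73 = 93.59 mm; ȳ = 2255134.31/27299.73 = 82.61 mm.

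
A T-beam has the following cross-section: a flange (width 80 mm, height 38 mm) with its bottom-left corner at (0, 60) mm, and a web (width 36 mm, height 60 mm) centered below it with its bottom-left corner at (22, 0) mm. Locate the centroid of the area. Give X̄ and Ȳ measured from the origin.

Part | A | x̄ᵢ | ȳᵢ | A·x̄ᵢ | A·ȳᵢ
web | 2160.00 | 40.00 | 30.00 | 86400.00 | 64800.00
flange | 3040.00 | 40.00 | 79.00 | 121600.00 | 240160.00
Σ | 5200.00 |  |  | 208000.00 | 304960.00
X̄ = 208000.00 / 5200.00 = 40.00 mm
Ȳ = 304960.00 / 5200.00 = 58.65 mm

X̄ = 40.00 mm, Ȳ = 58.65 mm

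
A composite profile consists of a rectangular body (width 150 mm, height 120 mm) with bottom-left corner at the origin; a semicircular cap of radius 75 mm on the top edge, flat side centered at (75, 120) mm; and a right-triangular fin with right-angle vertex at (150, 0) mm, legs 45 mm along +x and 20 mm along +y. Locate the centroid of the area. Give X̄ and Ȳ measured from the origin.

rectangular body: A = 150 × 120 = 18000.00, centroid at (75.00, 60.00).
semicircular top: A = ½π·75² = 8835.73, centroid at (75.00, 151.83).
triangular fin: A = ½·45·20 = 450.00, centroid at (165.00, 6.67).
ΣA = 27285.73 mm²
ΣAX̄ = (18000.00)(75.00) + (8835.73)(75.00) + (450.00)(165.00) = 2086929.70 mm³
ΣAȲ = (18000.00)(60.00) + (8835.73)(151.83) + (450.00)(6.67) = 2424537.52 mm³
X̄ = 2086929.70 / 27285.73 = 76.48 mm
Ȳ = 2424537.52 / 27285.73 = 88.86 mm

X̄ = 76.48 mm, Ȳ = 88.86 mm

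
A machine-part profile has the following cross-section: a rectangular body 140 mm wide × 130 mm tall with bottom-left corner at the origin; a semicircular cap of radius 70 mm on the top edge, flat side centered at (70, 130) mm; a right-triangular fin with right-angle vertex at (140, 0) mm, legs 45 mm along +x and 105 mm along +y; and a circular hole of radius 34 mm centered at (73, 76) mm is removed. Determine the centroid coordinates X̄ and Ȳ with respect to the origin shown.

rectangular body: A = 140 × 130 = 18200.00, centroid at (70.00, 65.00).
semicircular top: A = ½π·70² = 7696.90, centroid at (70.00, 159.71).
triangular fin: A = ½·45·105 = 2362.50, centroid at (155.00, 35.00).
hole: A = −π·34² = -3631.68, centroid at (73.00, 76.00).
ΣA = 24627.72 mm²
ΣAX̄ = (18200.00)(70.00) + (7696.90)(70.00) + (2362.50)(155.00) + (-3631.68)(73.00) = 1913857.92 mm³
ΣAȲ = (18200.00)(65.00) + (7696.90)(159.71) + (2362.50)(35.00) + (-3631.68)(76.00) = 2218943.66 mm³
X̄ = 1913857.92 / 24627.72 = 77.71 mm
Ȳ = 2218943.66 / 24627.72 = 90.10 mm

X̄ = 77.71 mm, Ȳ = 90.10 mm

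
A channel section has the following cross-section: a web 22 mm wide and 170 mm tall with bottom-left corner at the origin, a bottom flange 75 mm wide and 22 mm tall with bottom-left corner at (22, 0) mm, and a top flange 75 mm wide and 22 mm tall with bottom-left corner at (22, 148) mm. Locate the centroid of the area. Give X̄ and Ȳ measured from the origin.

Part | A | x̄ᵢ | ȳᵢ | A·x̄ᵢ | A·ȳᵢ
web | 3740.00 | 11.00 | 85.00 | 41140.00 | 317900.00
bottom flange | 1650.00 | 59.50 | 11.00 | 98175.00 | 18150.00
top flange | 1650.00 | 59.50 | 159.00 | 98175.00 | 262350.00
Σ | 7040.00 |  |  | 237490.00 | 598400.00
X̄ = 237490.00 / 7040.00 = 33.73 mm
Ȳ = 598400.00 / 7040.00 = 85.00 mm

X̄ = 33.73 mm, Ȳ = 85.00 mm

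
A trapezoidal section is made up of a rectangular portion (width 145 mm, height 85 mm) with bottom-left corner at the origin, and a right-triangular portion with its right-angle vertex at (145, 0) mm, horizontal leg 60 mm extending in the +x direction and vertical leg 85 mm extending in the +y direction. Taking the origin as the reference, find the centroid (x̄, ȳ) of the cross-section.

Part | A | x̄ᵢ | ȳᵢ | A·x̄ᵢ | A·ȳᵢ
rectangular portion | 12325.00 | 72.50 | 42.50 | 893562.50 | 523812.50
triangular portion | 2550.00 | 165.00 | 28.33 | 420750.00 | 72250.00
Σ | 14875.00 |  |  | 1314312.50 | 596062.50
x̄ = 1314312.50 / 14875.00 = 88.36 mm
ȳ = 596062.50 / 14875.00 = 40.07 mm

x̄ = 88.36 mm, ȳ = 40.07 mm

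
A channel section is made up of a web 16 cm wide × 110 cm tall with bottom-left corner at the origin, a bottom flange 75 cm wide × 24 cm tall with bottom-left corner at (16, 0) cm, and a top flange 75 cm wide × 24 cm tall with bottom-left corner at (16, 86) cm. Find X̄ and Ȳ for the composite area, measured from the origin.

Part | A | x̄ᵢ | ȳᵢ | A·x̄ᵢ | A·ȳᵢ
web | 1760.00 | 8.00 | 55.00 | 14080.00 | 96800.00
bottom flange | 1800.00 | 53.50 | 12.00 | 96300.00 | 21600.00
top flange | 1800.00 | 53.50 | 98.00 | 96300.00 | 176400.00
Σ | 5360.00 |  |  | 206680.00 | 294800.00
X̄ = 206680.00 / 5360.00 = 38.56 cm
Ȳ = 294800.00 / 5360.00 = 55.00 cm

X̄ = 38.56 cm, Ȳ = 55.00 cm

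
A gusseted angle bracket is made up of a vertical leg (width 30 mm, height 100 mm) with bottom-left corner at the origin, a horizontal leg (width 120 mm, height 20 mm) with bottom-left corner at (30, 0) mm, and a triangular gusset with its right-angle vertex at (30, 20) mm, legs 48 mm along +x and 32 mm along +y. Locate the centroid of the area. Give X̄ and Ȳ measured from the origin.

X̄ = 48.04 mm, Ȳ = 32.03 mm

vertical leg: A = 30 × 100 = 3000.00, centroid at (15.00, 50.00).
horizontal leg: A = 120 × 20 = 2400.00, centroid at (90.00, 10.00).
gusset: A = ½·48·32 = 768.00, centroid at (46.00, 30.67).
ΣA = 6168.00 mm²
ΣAX̄ = (3000.00)(15.00) + (2400.00)(90.00) + (768.00)(46.00) = 296328.00 mm³
ΣAȲ = (3000.00)(50.00) + (2400.00)(10.00) + (768.00)(30.67) = 197552.00 mm³
X̄ = 296328.00 / 6168.00 = 48.04 mm
Ȳ = 197552.00 / 6168.00 = 32.03 mm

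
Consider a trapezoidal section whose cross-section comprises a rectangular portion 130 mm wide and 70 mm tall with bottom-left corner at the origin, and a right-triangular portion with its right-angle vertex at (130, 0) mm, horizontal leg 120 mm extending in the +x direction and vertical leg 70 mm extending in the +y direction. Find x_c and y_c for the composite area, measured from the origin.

rectangular portion: A = 130 × 70 = 9100.00, centroid at (65.00, 35.00).
triangular portion: A = ½·120·70 = 4200.00, centroid at (170.00, 23.33).
ΣA = 13300.00 mm², ΣAx_c = 1305500.00 mm³, ΣAy_c = 416500.00 mm³.
x_c = 1305500.00/13300.00 = 98.16 mm; y_c = 416500.00/13300.00 = 31.32 mm.

x_c = 98.16 mm, y_c = 31.32 mm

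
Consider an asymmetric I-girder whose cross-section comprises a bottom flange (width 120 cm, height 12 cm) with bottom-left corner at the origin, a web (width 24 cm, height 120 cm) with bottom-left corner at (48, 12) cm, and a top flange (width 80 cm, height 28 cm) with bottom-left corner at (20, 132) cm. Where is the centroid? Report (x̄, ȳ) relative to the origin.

x̄ = 60.00 cm, ȳ = 82.78 cm

Part | A | x̄ᵢ | ȳᵢ | A·x̄ᵢ | A·ȳᵢ
bottom flange | 1440.00 | 60.00 | 6.00 | 86400.00 | 8640.00
web | 2880.00 | 60.00 | 72.00 | 172800.00 | 207360.00
top flange | 2240.00 | 60.00 | 146.00 | 134400.00 | 327040.00
Σ | 6560.00 |  |  | 393600.00 | 543040.00
x̄ = 393600.00 / 6560.00 = 60.00 cm
ȳ = 543040.00 / 6560.00 = 82.78 cm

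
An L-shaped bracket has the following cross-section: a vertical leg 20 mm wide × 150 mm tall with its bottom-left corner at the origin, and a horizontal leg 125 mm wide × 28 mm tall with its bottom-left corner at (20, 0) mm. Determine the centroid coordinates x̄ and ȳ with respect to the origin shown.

x̄ = 49.04 mm, ȳ = 42.15 mm

Part | A | x̄ᵢ | ȳᵢ | A·x̄ᵢ | A·ȳᵢ
vertical leg | 3000.00 | 10.00 | 75.00 | 30000.00 | 225000.00
horizontal leg | 3500.00 | 82.50 | 14.00 | 288750.00 | 49000.00
Σ | 6500.00 |  |  | 318750.00 | 274000.00
x̄ = 318750.00 / 6500.00 = 49.04 mm
ȳ = 274000.00 / 6500.00 = 42.15 mm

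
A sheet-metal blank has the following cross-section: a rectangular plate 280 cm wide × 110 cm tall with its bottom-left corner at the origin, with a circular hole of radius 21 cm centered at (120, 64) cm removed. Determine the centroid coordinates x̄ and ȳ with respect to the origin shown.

plate: A = 280 × 110 = 30800.00, centroid at (140.00, 55.00).
hole: A = −π·21² = -1385.44, centroid at (120.00, 64.00).
ΣA = 29414.56 cm²
ΣAx̄ = (30800.00)(140.00) + (-1385.44)(120.00) = 4145746.92 cm³
ΣAȳ = (30800.00)(55.00) + (-1385.44)(64.00) = 1605331.69 cm³
x̄ = 4145746.92 / 29414.56 = 140.94 cm
ȳ = 1605331.69 / 29414.56 = 54.58 cm

x̄ = 140.94 cm, ȳ = 54.58 cm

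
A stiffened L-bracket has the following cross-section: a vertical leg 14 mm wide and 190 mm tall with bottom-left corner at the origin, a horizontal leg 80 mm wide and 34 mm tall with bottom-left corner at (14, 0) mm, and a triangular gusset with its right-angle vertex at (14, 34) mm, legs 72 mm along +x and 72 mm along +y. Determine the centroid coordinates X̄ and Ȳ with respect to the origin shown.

X̄ = 33.12 mm, Ȳ = 56.36 mm

vertical leg: A = 14 × 190 = 2660.00, centroid at (7.00, 95.00).
horizontal leg: A = 80 × 34 = 2720.00, centroid at (54.00, 17.00).
gusset: A = ½·72·72 = 2592.00, centroid at (38.00, 58.00).
ΣA = 7972.00 mm², ΣAX̄ = 263996.00 mm³, ΣAȲ = 449276.00 mm³.
X̄ = 263996.00/7972.00 = 33.12 mm; Ȳ = 449276.00/7972.00 = 56.36 mm.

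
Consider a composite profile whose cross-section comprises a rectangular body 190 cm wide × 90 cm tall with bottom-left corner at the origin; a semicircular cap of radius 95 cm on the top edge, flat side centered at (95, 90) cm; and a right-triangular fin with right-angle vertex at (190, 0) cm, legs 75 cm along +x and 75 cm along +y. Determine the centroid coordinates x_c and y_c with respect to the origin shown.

rectangular body: A = 190 × 90 = 17100.00, centroid at (95.00, 45.00).
semicircular top: A = ½π·95² = 14176.44, centroid at (95.00, 130.32).
triangular fin: A = ½·75·75 = 2812.50, centroid at (215.00, 25.00).
ΣA = 34088.94 cm², ΣAx_c = 3575949.00 cm³, ΣAy_c = 2687275.15 cm³.
x_c = 3575949.00/34088.94 = 104.90 cm; y_c = 2687275.15/34088.94 = 78.83 cm.

x_c = 104.90 cm, y_c = 78.83 cm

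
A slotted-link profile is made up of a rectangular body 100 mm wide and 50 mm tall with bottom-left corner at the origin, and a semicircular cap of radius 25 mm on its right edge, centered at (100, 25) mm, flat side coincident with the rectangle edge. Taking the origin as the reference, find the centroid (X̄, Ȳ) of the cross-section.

rectangular body: A = 100 × 50 = 5000.00, centroid at (50.00, 25.00).
semicircular end: A = ½π·25² = 981.75, centroid at (110.61, 25.00).
ΣA = 5981.75 mm²
ΣAX̄ = (5000.00)(50.00) + (981.75)(110.61) = 358591.44 mm³
ΣAȲ = (5000.00)(25.00) + (981.75)(25.00) = 149543.69 mm³
X̄ = 358591.44 / 5981.75 = 59.95 mm
Ȳ = 149543.69 / 5981.75 = 25.00 mm

X̄ = 59.95 mm, Ȳ = 25.00 mm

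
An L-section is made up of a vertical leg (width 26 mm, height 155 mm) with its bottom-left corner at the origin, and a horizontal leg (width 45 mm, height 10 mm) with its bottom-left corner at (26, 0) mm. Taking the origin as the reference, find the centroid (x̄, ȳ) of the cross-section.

vertical leg: A = 26 × 155 = 4030.00, centroid at (13.00, 77.50).
horizontal leg: A = 45 × 10 = 450.00, centroid at (48.50, 5.00).
ΣA = 4480.00 mm²
ΣAx̄ = (4030.00)(13.00) + (450.00)(48.50) = 74215.00 mm³
ΣAȳ = (4030.00)(77.50) + (450.00)(5.00) = 314575.00 mm³
x̄ = 74215.00 / 4480.00 = 16.57 mm
ȳ = 314575.00 / 4480.00 = 70.22 mm

x̄ = 16.57 mm, ȳ = 70.22 mm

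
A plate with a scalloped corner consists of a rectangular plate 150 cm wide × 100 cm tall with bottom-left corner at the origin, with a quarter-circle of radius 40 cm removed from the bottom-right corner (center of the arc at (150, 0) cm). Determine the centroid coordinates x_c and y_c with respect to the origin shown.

x_c = 69.69 cm, y_c = 53.02 cm

plate: A = 150 × 100 = 15000.00, centroid at (75.00, 50.00).
removed quarter-circle: A = −¼π·40² = -1256.64, centroid at (133.02, 16.98).
ΣA = 13743.36 cm², ΣAx_c = 957837.77 cm³, ΣAy_c = 728666.67 cm³.
x_c = 957837.77/13743.36 = 69.69 cm; y_c = 728666.67/13743.36 = 53.02 cm.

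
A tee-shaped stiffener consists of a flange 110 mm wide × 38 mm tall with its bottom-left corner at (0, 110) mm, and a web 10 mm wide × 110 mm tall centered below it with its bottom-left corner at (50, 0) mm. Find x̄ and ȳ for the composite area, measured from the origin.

web: A = 10 × 110 = 1100.00, centroid at (55.00, 55.00).
flange: A = 110 × 38 = 4180.00, centroid at (55.00, 129.00).
ΣA = 5280.00 mm², ΣAx̄ = 290400.00 mm³, ΣAȳ = 599720.00 mm³.
x̄ = 290400.00/5280.00 = 55.00 mm; ȳ = 599720.00/5280.00 = 113.58 mm.

x̄ = 55.00 mm, ȳ = 113.58 mm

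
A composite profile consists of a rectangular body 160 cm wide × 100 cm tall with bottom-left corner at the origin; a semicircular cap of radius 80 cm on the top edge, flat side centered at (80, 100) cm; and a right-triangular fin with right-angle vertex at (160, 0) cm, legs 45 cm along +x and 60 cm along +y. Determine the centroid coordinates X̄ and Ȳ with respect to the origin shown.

X̄ = 84.68 cm, Ȳ = 79.32 cm

Part | A | x̄ᵢ | ȳᵢ | A·x̄ᵢ | A·ȳᵢ
rectangular body | 16000.00 | 80.00 | 50.00 | 1280000.00 | 800000.00
semicircular top | 10053.10 | 80.00 | 133.95 | 804247.72 | 1346642.98
triangular fin | 1350.00 | 175.00 | 20.00 | 236250.00 | 27000.00
Σ | 27403.10 |  |  | 2320497.72 | 2173642.98
X̄ = 2320497.72 / 27403.10 = 84.68 cm
Ȳ = 2173642.98 / 27403.10 = 79.32 cm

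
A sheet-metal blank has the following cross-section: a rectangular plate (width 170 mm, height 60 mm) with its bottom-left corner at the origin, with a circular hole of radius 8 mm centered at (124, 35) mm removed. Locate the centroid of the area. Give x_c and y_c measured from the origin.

x_c = 84.22 mm, y_c = 29.90 mm

plate: A = 170 × 60 = 10200.00, centroid at (85.00, 30.00).
hole: A = −π·8² = -201.06, centroid at (124.00, 35.00).
ΣA = 9998.94 mm²
ΣAx_c = (10200.00)(85.00) + (-201.06)(124.00) = 842068.32 mm³
ΣAy_c = (10200.00)(30.00) + (-201.06)(35.00) = 298962.83 mm³
x_c = 842068.32 / 9998.94 = 84.22 mm
y_c = 298962.83 / 9998.94 = 29.90 mm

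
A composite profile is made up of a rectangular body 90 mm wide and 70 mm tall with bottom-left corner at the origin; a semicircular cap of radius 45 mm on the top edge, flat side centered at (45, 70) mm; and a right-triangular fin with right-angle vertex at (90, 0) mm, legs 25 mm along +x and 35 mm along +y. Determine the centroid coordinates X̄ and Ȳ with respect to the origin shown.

X̄ = 47.35 mm, Ȳ = 51.32 mm

rectangular body: A = 90 × 70 = 6300.00, centroid at (45.00, 35.00).
semicircular top: A = ½π·45² = 3180.86, centroid at (45.00, 89.10).
triangular fin: A = ½·25·35 = 437.50, centroid at (98.33, 11.67).
ΣA = 9918.36 mm², ΣAX̄ = 469659.65 mm³, ΣAȲ = 509014.55 mm³.
X̄ = 469659.65/9918.36 = 47.35 mm; Ȳ = 509014.55/9918.36 = 51.32 mm.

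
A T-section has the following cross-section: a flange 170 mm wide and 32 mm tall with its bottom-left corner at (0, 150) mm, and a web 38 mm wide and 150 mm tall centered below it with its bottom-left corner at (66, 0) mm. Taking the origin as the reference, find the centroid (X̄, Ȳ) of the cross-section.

web: A = 38 × 150 = 5700.00, centroid at (85.00, 75.00).
flange: A = 170 × 32 = 5440.00, centroid at (85.00, 166.00).
ΣA = 11140.00 mm²
ΣAX̄ = (5700.00)(85.00) + (5440.00)(85.00) = 946900.00 mm³
ΣAȲ = (5700.00)(75.00) + (5440.00)(166.00) = 1330540.00 mm³
X̄ = 946900.00 / 11140.00 = 85.00 mm
Ȳ = 1330540.00 / 11140.00 = 119.44 mm

X̄ = 85.00 mm, Ȳ = 119.44 mm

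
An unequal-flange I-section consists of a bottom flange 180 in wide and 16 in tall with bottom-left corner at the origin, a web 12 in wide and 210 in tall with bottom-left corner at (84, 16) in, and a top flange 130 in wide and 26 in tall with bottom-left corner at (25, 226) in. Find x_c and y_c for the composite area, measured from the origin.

x_c = 90.00 in, y_c = 129.36 in

Part | A | x̄ᵢ | ȳᵢ | A·x̄ᵢ | A·ȳᵢ
bottom flange | 2880.00 | 90.00 | 8.00 | 259200.00 | 23040.00
web | 2520.00 | 90.00 | 121.00 | 226800.00 | 304920.00
top flange | 3380.00 | 90.00 | 239.00 | 304200.00 | 807820.00
Σ | 8780.00 |  |  | 790200.00 | 1135780.00
x_c = 790200.00 / 8780.00 = 90.00 in
y_c = 1135780.00 / 8780.00 = 129.36 in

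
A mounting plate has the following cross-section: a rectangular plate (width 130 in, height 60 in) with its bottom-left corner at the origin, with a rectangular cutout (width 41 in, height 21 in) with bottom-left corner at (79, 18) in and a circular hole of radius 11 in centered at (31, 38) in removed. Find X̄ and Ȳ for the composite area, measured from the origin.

plate: A = 130 × 60 = 7800.00, centroid at (65.00, 30.00).
hole 1: A = −(41 × 21) = -861.00, centroid at (99.50, 28.50).
hole 2: A = −π·11² = -380.13, centroid at (31.00, 38.00).
ΣA = 6558.87 in², ΣAX̄ = 409546.39 in³, ΣAȲ = 195016.46 in³.
X̄ = 409546.39/6558.87 = 62.44 in; Ȳ = 195016.46/6558.87 = 29.73 in.

X̄ = 62.44 in, Ȳ = 29.73 in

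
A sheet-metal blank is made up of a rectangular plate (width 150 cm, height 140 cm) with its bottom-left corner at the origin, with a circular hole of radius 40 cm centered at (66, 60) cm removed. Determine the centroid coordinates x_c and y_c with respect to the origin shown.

x_c = 77.83 cm, y_c = 73.15 cm

plate: A = 150 × 140 = 21000.00, centroid at (75.00, 70.00).
hole: A = −π·40² = -5026.55, centroid at (66.00, 60.00).
ΣA = 15973.45 cm²
ΣAx_c = (21000.00)(75.00) + (-5026.55)(66.00) = 1243247.82 cm³
ΣAy_c = (21000.00)(70.00) + (-5026.55)(60.00) = 1168407.11 cm³
x_c = 1243247.82 / 15973.45 = 77.83 cm
y_c = 1168407.11 / 15973.45 = 73.15 cm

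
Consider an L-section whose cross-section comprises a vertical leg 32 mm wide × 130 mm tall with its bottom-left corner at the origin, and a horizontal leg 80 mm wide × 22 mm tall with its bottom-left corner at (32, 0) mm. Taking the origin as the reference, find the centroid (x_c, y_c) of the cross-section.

x_c = 32.65 mm, y_c = 48.95 mm

vertical leg: A = 32 × 130 = 4160.00, centroid at (16.00, 65.00).
horizontal leg: A = 80 × 22 = 1760.00, centroid at (72.00, 11.00).
ΣA = 5920.00 mm²
ΣAx_c = (4160.00)(16.00) + (1760.00)(72.00) = 193280.00 mm³
ΣAy_c = (4160.00)(65.00) + (1760.00)(11.00) = 289760.00 mm³
x_c = 193280.00 / 5920.00 = 32.65 mm
y_c = 289760.00 / 5920.00 = 48.95 mm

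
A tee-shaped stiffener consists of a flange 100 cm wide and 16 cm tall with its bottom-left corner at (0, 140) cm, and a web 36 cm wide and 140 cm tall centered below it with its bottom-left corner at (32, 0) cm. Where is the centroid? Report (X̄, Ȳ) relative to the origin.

X̄ = 50.00 cm, Ȳ = 88.80 cm

web: A = 36 × 140 = 5040.00, centroid at (50.00, 70.00).
flange: A = 100 × 16 = 1600.00, centroid at (50.00, 148.00).
ΣA = 6640.00 cm²
ΣAX̄ = (5040.00)(50.00) + (1600.00)(50.00) = 332000.00 cm³
ΣAȲ = (5040.00)(70.00) + (1600.00)(148.00) = 589600.00 cm³
X̄ = 332000.00 / 6640.00 = 50.00 cm
Ȳ = 589600.00 / 6640.00 = 88.80 cm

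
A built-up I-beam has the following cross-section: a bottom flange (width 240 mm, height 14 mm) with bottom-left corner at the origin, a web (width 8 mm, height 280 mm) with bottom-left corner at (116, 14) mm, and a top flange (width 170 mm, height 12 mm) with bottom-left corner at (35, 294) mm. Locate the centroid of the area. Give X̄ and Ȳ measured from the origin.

X̄ = 120.00 mm, Ȳ = 128.34 mm

bottom flange: A = 240 × 14 = 3360.00, centroid at (120.00, 7.00).
web: A = 8 × 280 = 2240.00, centroid at (120.00, 154.00).
top flange: A = 170 × 12 = 2040.00, centroid at (120.00, 300.00).
ΣA = 7640.00 mm²
ΣAX̄ = (3360.00)(120.00) + (2240.00)(120.00) + (2040.00)(120.00) = 916800.00 mm³
ΣAȲ = (3360.00)(7.00) + (2240.00)(154.00) + (2040.00)(300.00) = 980480.00 mm³
X̄ = 916800.00 / 7640.00 = 120.00 mm
Ȳ = 980480.00 / 7640.00 = 128.34 mm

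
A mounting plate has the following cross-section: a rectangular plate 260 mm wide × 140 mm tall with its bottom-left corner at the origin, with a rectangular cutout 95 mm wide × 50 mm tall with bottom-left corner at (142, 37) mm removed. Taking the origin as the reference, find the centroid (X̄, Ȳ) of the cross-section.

Part | A | x̄ᵢ | ȳᵢ | A·x̄ᵢ | A·ȳᵢ
plate | 36400.00 | 130.00 | 70.00 | 4732000.00 | 2548000.00
hole | -4750.00 | 189.50 | 62.00 | -900125.00 | -294500.00
Σ | 31650.00 |  |  | 3831875.00 | 2253500.00
X̄ = 3831875.00 / 31650.00 = 121.07 mm
Ȳ = 2253500.00 / 31650.00 = 71.20 mm

X̄ = 121.07 mm, Ȳ = 71.20 mm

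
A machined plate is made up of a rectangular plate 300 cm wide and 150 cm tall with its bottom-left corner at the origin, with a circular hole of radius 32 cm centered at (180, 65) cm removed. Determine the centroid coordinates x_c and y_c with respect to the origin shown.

x_c = 147.69 cm, y_c = 75.77 cm

Part | A | x̄ᵢ | ȳᵢ | A·x̄ᵢ | A·ȳᵢ
plate | 45000.00 | 150.00 | 75.00 | 6750000.00 | 3375000.00
hole | -3216.99 | 180.00 | 65.00 | -579058.36 | -209104.41
Σ | 41783.01 |  |  | 6170941.64 | 3165895.59
x_c = 6170941.64 / 41783.01 = 147.69 cm
y_c = 3165895.59 / 41783.01 = 75.77 cm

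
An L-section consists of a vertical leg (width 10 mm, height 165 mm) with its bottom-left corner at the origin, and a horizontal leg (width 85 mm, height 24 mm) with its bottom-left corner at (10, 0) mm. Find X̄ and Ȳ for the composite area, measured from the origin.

vertical leg: A = 10 × 165 = 1650.00, centroid at (5.00, 82.50).
horizontal leg: A = 85 × 24 = 2040.00, centroid at (52.50, 12.00).
ΣA = 3690.00 mm²
ΣAX̄ = (1650.00)(5.00) + (2040.00)(52.50) = 115350.00 mm³
ΣAȲ = (1650.00)(82.50) + (2040.00)(12.00) = 160605.00 mm³
X̄ = 115350.00 / 3690.00 = 31.26 mm
Ȳ = 160605.00 / 3690.00 = 43.52 mm

X̄ = 31.26 mm, Ȳ = 43.52 mm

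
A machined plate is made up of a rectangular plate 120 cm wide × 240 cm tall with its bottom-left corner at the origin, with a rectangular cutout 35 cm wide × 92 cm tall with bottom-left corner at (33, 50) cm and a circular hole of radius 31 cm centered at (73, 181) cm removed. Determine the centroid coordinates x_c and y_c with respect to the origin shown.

Part | A | x̄ᵢ | ȳᵢ | A·x̄ᵢ | A·ȳᵢ
plate | 28800.00 | 60.00 | 120.00 | 1728000.00 | 3456000.00
hole 1 | -3220.00 | 50.50 | 96.00 | -162610.00 | -309120.00
hole 2 | -3019.07 | 73.00 | 181.00 | -220392.15 | -546451.77
Σ | 22560.93 |  |  | 1344997.85 | 2600428.23
x_c = 1344997.85 / 22560.93 = 59.62 cm
y_c = 2600428.23 / 22560.93 = 115.26 cm

x_c = 59.62 cm, y_c = 115.26 cm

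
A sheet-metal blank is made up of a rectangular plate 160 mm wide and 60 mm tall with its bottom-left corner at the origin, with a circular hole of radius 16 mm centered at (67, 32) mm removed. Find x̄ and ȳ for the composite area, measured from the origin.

x̄ = 81.19 mm, ȳ = 29.82 mm

Part | A | x̄ᵢ | ȳᵢ | A·x̄ᵢ | A·ȳᵢ
plate | 9600.00 | 80.00 | 30.00 | 768000.00 | 288000.00
hole | -804.25 | 67.00 | 32.00 | -53884.60 | -25735.93
Σ | 8795.75 |  |  | 714115.40 | 262264.07
x̄ = 714115.40 / 8795.75 = 81.19 mm
ȳ = 262264.07 / 8795.75 = 29.82 mm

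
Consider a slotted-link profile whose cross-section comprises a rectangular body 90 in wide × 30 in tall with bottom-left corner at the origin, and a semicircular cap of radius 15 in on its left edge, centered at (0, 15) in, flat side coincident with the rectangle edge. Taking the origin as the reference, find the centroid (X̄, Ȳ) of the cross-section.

X̄ = 39.05 in, Ȳ = 15.00 in

rectangular body: A = 90 × 30 = 2700.00, centroid at (45.00, 15.00).
semicircular end: A = ½π·15² = 353.43, centroid at (-6.37, 15.00).
ΣA = 3053.43 in²
ΣAX̄ = (2700.00)(45.00) + (353.43)(-6.37) = 119250.00 in³
ΣAȲ = (2700.00)(15.00) + (353.43)(15.00) = 45801.44 in³
X̄ = 119250.00 / 3053.43 = 39.05 in
Ȳ = 45801.44 / 3053.43 = 15.00 in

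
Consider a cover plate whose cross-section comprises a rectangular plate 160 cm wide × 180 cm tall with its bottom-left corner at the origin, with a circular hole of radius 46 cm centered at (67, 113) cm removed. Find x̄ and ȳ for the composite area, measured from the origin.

Part | A | x̄ᵢ | ȳᵢ | A·x̄ᵢ | A·ȳᵢ
plate | 28800.00 | 80.00 | 90.00 | 2304000.00 | 2592000.00
hole | -6647.61 | 67.00 | 113.00 | -445389.87 | -751179.94
Σ | 22152.39 |  |  | 1858610.13 | 1840820.06
x̄ = 1858610.13 / 22152.39 = 83.90 cm
ȳ = 1840820.06 / 22152.39 = 83.10 cm

x̄ = 83.90 cm, ȳ = 83.10 cm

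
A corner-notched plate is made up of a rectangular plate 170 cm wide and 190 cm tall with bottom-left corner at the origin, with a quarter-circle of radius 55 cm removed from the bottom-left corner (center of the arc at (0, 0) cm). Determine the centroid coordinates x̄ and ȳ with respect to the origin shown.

x̄ = 89.90 cm, ȳ = 100.69 cm

plate: A = 170 × 190 = 32300.00, centroid at (85.00, 95.00).
removed quarter-circle: A = −¼π·55² = -2375.83, centroid at (23.34, 23.34).
ΣA = 29924.17 cm²
ΣAx̄ = (32300.00)(85.00) + (-2375.83)(23.34) = 2690041.67 cm³
ΣAȳ = (32300.00)(95.00) + (-2375.83)(23.34) = 3013041.67 cm³
x̄ = 2690041.67 / 29924.17 = 89.90 cm
ȳ = 3013041.67 / 29924.17 = 100.69 cm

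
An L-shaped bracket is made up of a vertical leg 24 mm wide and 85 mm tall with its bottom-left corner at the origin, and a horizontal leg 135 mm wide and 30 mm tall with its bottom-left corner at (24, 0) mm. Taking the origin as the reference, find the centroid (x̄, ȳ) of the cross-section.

vertical leg: A = 24 × 85 = 2040.00, centroid at (12.00, 42.50).
horizontal leg: A = 135 × 30 = 4050.00, centroid at (91.50, 15.00).
ΣA = 6090.00 mm²
ΣAx̄ = (2040.00)(12.00) + (4050.00)(91.50) = 395055.00 mm³
ΣAȳ = (2040.00)(42.50) + (4050.00)(15.00) = 147450.00 mm³
x̄ = 395055.00 / 6090.00 = 64.87 mm
ȳ = 147450.00 / 6090.00 = 24.21 mm

x̄ = 64.87 mm, ȳ = 24.21 mm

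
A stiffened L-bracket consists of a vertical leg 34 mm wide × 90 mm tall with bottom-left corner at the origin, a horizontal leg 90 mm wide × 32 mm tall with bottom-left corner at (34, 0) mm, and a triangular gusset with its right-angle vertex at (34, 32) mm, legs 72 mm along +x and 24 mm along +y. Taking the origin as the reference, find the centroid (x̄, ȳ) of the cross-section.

vertical leg: A = 34 × 90 = 3060.00, centroid at (17.00, 45.00).
horizontal leg: A = 90 × 32 = 2880.00, centroid at (79.00, 16.00).
gusset: A = ½·72·24 = 864.00, centroid at (58.00, 40.00).
ΣA = 6804.00 mm²
ΣAx̄ = (3060.00)(17.00) + (2880.00)(79.00) + (864.00)(58.00) = 329652.00 mm³
ΣAȳ = (3060.00)(45.00) + (2880.00)(16.00) + (864.00)(40.00) = 218340.00 mm³
x̄ = 329652.00 / 6804.00 = 48.45 mm
ȳ = 218340.00 / 6804.00 = 32.09 mm

x̄ = 48.45 mm, ȳ = 32.09 mm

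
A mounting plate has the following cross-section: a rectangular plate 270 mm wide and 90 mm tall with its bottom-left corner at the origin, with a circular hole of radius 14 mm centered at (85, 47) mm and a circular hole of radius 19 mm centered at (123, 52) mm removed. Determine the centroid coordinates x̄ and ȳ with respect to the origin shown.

x̄ = 136.97 mm, ȳ = 44.59 mm

plate: A = 270 × 90 = 24300.00, centroid at (135.00, 45.00).
hole 1: A = −π·14² = -615.75, centroid at (85.00, 47.00).
hole 2: A = −π·19² = -1134.11, centroid at (123.00, 52.00).
ΣA = 22550.13 mm², ΣAx̄ = 3088664.93 mm³, ΣAȳ = 1005585.67 mm³.
x̄ = 3088664.93/22550.13 = 136.97 mm; ȳ = 1005585.67/22550.13 = 44.59 mm.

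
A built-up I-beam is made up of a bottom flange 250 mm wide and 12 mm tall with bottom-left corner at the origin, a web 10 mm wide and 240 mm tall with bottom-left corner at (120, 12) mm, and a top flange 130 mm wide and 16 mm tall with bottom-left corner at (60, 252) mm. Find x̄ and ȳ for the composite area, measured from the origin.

bottom flange: A = 250 × 12 = 3000.00, centroid at (125.00, 6.00).
web: A = 10 × 240 = 2400.00, centroid at (125.00, 132.00).
top flange: A = 130 × 16 = 2080.00, centroid at (125.00, 260.00).
ΣA = 7480.00 mm², ΣAx̄ = 935000.00 mm³, ΣAȳ = 875600.00 mm³.
x̄ = 935000.00/7480.00 = 125.00 mm; ȳ = 875600.00/7480.00 = 117.06 mm.

x̄ = 125.00 mm, ȳ = 117.06 mm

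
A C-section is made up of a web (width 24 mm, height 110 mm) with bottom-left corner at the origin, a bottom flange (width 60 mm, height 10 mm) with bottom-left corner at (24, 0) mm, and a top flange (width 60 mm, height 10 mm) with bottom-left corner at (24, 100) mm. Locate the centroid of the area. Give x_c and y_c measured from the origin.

web: A = 24 × 110 = 2640.00, centroid at (12.00, 55.00).
bottom flange: A = 60 × 10 = 600.00, centroid at (54.00, 5.00).
top flange: A = 60 × 10 = 600.00, centroid at (54.00, 105.00).
ΣA = 3840.00 mm²
ΣAx_c = (2640.00)(12.00) + (600.00)(54.00) + (600.00)(54.00) = 96480.00 mm³
ΣAy_c = (2640.00)(55.00) + (600.00)(5.00) + (600.00)(105.00) = 211200.00 mm³
x_c = 96480.00 / 3840.00 = 25.12 mm
y_c = 211200.00 / 3840.00 = 55.00 mm

x_c = 25.12 mm, y_c = 55.00 mm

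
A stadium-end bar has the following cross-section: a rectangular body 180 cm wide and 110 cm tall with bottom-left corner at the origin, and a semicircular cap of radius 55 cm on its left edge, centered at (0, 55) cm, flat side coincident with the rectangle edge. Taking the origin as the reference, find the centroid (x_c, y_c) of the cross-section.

x_c = 68.06 cm, y_c = 55.00 cm

Part | A | x̄ᵢ | ȳᵢ | A·x̄ᵢ | A·ȳᵢ
rectangular body | 19800.00 | 90.00 | 55.00 | 1782000.00 | 1089000.00
semicircular end | 4751.66 | -23.34 | 55.00 | -110916.67 | 261341.24
Σ | 24551.66 |  |  | 1671083.33 | 1350341.24
x_c = 1671083.33 / 24551.66 = 68.06 cm
y_c = 1350341.24 / 24551.66 = 55.00 cm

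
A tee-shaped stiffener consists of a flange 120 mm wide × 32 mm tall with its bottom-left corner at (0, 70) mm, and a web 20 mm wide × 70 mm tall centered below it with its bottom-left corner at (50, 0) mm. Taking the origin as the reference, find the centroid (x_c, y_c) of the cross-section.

x_c = 60.00 mm, y_c = 72.37 mm

web: A = 20 × 70 = 1400.00, centroid at (60.00, 35.00).
flange: A = 120 × 32 = 3840.00, centroid at (60.00, 86.00).
ΣA = 5240.00 mm²
ΣAx_c = (1400.00)(60.00) + (3840.00)(60.00) = 314400.00 mm³
ΣAy_c = (1400.00)(35.00) + (3840.00)(86.00) = 379240.00 mm³
x_c = 314400.00 / 5240.00 = 60.00 mm
y_c = 379240.00 / 5240.00 = 72.37 mm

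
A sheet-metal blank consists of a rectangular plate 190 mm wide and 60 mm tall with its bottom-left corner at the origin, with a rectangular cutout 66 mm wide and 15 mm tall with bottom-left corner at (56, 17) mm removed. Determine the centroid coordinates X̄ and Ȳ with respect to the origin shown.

X̄ = 95.57 mm, Ȳ = 30.52 mm

Part | A | x̄ᵢ | ȳᵢ | A·x̄ᵢ | A·ȳᵢ
plate | 11400.00 | 95.00 | 30.00 | 1083000.00 | 342000.00
hole | -990.00 | 89.00 | 24.50 | -88110.00 | -24255.00
Σ | 10410.00 |  |  | 994890.00 | 317745.00
X̄ = 994890.00 / 10410.00 = 95.57 mm
Ȳ = 317745.00 / 10410.00 = 30.52 mm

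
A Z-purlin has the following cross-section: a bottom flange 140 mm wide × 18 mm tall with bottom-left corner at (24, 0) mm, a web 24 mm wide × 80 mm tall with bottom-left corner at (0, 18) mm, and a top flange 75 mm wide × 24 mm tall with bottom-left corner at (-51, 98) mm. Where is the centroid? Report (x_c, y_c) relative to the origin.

bottom flange: A = 140 × 18 = 2520.00, centroid at (94.00, 9.00).
web: A = 24 × 80 = 1920.00, centroid at (12.00, 58.00).
top flange: A = 75 × 24 = 1800.00, centroid at (-13.50, 110.00).
ΣA = 6240.00 mm²
ΣAx_c = (2520.00)(94.00) + (1920.00)(12.00) + (1800.00)(-13.50) = 235620.00 mm³
ΣAy_c = (2520.00)(9.00) + (1920.00)(58.00) + (1800.00)(110.00) = 332040.00 mm³
x_c = 235620.00 / 6240.00 = 37.76 mm
y_c = 332040.00 / 6240.00 = 53.21 mm

x_c = 37.76 mm, y_c = 53.21 mm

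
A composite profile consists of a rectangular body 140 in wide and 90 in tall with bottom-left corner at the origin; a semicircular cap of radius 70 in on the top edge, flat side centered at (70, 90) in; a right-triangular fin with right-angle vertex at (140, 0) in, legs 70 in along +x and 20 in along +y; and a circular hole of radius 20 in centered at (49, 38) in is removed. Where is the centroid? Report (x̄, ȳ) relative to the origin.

rectangular body: A = 140 × 90 = 12600.00, centroid at (70.00, 45.00).
semicircular top: A = ½π·70² = 7696.90, centroid at (70.00, 119.71).
triangular fin: A = ½·70·20 = 700.00, centroid at (163.33, 6.67).
hole: A = −π·20² = -1256.64, centroid at (49.00, 38.00).
ΣA = 19740.26 in²
ΣAx̄ = (12600.00)(70.00) + (7696.90)(70.00) + (700.00)(163.33) + (-1256.64)(49.00) = 1473541.26 in³
ΣAȳ = (12600.00)(45.00) + (7696.90)(119.71) + (700.00)(6.67) + (-1256.64)(38.00) = 1445302.31 in³
x̄ = 1473541.26 / 19740.26 = 74.65 in
ȳ = 1445302.31 / 19740.26 = 73.22 in

x̄ = 74.65 in, ȳ = 73.22 in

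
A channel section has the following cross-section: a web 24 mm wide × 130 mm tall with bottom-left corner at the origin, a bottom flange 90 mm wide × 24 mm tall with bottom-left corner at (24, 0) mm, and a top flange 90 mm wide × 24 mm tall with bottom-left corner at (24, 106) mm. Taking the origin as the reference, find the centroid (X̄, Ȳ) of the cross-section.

X̄ = 45.10 mm, Ȳ = 65.00 mm

web: A = 24 × 130 = 3120.00, centroid at (12.00, 65.00).
bottom flange: A = 90 × 24 = 2160.00, centroid at (69.00, 12.00).
top flange: A = 90 × 24 = 2160.00, centroid at (69.00, 118.00).
ΣA = 7440.00 mm², ΣAX̄ = 335520.00 mm³, ΣAȲ = 483600.00 mm³.
X̄ = 335520.00/7440.00 = 45.10 mm; Ȳ = 483600.00/7440.00 = 65.00 mm.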